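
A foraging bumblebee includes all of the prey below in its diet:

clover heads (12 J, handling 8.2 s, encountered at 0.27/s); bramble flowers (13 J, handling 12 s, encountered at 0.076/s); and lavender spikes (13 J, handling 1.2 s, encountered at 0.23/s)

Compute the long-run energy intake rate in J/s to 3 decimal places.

1.640 J/s

R = (0.27×12 + 0.076×13 + 0.23×13) / (1 + 0.27×8.2 + 0.076×12 + 0.23×1.2) = 7.218/4.402 = 1.64 J/s.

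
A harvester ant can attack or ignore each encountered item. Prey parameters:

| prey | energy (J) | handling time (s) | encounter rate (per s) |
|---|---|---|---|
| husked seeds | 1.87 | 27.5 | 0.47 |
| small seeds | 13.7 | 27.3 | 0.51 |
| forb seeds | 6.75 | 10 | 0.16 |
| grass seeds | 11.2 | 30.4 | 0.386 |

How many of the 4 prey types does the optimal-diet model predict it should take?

Profitabilities (E/h, J/s): forb seeds 0.675, small seeds 0.502, grass seeds 0.368, husked seeds 0.068. Add prey in this order while the next type's profitability exceeds the intake rate on those already taken.
Rate on top 1: 0.4154. small seeds: 0.502 > 0.4154 → include.
Rate on top 2: 0.4882. grass seeds: 0.368 < 0.4882 → exclude; stop.
Optimal diet: forb seeds, small seeds — 2 of 4 types.

2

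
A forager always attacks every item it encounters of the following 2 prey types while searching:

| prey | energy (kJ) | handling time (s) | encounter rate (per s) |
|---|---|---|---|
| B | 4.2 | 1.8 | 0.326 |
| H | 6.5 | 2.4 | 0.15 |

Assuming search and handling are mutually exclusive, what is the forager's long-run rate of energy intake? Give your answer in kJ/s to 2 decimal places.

1.20 kJ/s

R = Σλ_iE_i / (1 + Σλ_ih_i)
Numerator: 0.326×4.2 + 0.15×6.5 = 2.344
Denominator: 1 + 0.326×1.8 + 0.15×2.4 = 1.947
R = 2.344/1.947 = 1.204 kJ/s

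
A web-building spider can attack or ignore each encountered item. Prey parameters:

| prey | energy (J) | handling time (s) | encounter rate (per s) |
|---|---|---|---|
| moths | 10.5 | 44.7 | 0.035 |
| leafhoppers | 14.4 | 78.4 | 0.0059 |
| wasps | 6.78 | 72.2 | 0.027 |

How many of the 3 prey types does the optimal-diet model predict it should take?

2

E/h in descending order: moths 0.235, leafhoppers 0.184, wasps 0.0939 J/s. The optimal diet is the largest prefix of this list for which every included type satisfies E_i/h_i > R on the types above it.
Rate on top 1: 0.1433. leafhoppers: 0.184 > 0.1433 → include.
Rate on top 2: 0.1495. wasps: 0.0939 < 0.1495 → exclude; stop.
Optimal diet: moths, leafhoppers — 2 of 3 types.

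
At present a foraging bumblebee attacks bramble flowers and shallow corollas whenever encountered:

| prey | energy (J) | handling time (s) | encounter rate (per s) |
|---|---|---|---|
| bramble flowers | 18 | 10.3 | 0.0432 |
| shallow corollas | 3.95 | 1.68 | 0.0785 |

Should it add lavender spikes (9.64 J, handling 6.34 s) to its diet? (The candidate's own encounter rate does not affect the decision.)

Intake rate on the current diet: R = (0.0432×18 + 0.0785×3.95) / (1 + 0.0432×10.3 + 0.0785×1.68) = 1.088/1.577 = 0.6898 J/s.
Profitability of lavender spikes: 9.64/6.34 = 1.521 J/s.
1.521 > 0.6898, so adding lavender spikes raises the average — include it.

Yes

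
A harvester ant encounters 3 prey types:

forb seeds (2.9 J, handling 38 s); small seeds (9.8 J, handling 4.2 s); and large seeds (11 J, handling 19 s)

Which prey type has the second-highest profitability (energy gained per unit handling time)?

large seeds

Profitability E/h (J/s): forb seeds = 2.9/38 = 0.0763, small seeds = 9.8/4.2 = 2.33, large seeds = 11/19 = 0.579.
Ranked: small seeds > large seeds > forb seeds.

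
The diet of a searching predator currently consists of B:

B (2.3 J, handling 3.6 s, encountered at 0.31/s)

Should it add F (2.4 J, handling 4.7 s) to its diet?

Yes

Intake rate on the current diet: R = (0.31×2.3) / (1 + 0.31×3.6) = 0.713/2.116 = 0.337 J/s.
Profitability of F: 2.4/4.7 = 0.5106 J/s.
Since 0.5106 > R, including F increases the long-run rate.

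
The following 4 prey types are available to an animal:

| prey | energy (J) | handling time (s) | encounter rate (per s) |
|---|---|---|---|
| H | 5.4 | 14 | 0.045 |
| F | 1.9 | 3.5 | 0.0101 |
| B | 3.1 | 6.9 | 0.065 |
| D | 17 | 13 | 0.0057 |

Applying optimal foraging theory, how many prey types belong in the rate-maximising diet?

4

Profitabilities (E/h, J/s): D 1.31, F 0.543, B 0.449, H 0.386. Add prey in this order while the next type's profitability exceeds the intake rate on those already taken.
Rate on top 1: 0.09022. F: 0.543 > 0.09022 → include.
Rate on top 2: 0.1046. B: 0.449 > 0.1046 → include.
Rate on top 3: 0.2039. H: 0.386 > 0.2039 → include.
Optimal diet: D, F, B, H — 4 of 4 types.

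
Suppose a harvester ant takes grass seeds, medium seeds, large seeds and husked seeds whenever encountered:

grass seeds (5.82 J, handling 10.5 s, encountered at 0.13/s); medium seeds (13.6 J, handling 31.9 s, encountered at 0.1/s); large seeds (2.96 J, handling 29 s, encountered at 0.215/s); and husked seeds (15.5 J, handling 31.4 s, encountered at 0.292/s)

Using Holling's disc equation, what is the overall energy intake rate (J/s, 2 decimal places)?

R = (0.13×5.82 + 0.1×13.6 + 0.215×2.96 + 0.292×15.5) / (1 + 0.13×10.5 + 0.1×31.9 + 0.215×29 + 0.292×31.4) = 7.279/20.96 = 0.3473 J/s.

0.35 J/s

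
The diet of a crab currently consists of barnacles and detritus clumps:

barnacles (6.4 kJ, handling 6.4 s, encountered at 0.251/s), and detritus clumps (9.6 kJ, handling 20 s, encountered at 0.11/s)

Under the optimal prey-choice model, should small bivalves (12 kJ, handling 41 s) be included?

No

Current rate: (0.251×6.4 + 0.11×9.6)/(1 + 0.251×6.4 + 0.11×20) = 0.5539 kJ/s.
Profitability of small bivalves: 12/41 = 0.2927 kJ/s.
Since 0.2927 < R, time spent handling small bivalves is better spent searching.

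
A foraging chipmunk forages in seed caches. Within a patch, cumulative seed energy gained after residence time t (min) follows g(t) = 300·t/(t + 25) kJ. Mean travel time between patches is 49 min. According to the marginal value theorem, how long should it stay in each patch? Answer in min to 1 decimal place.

By the marginal value theorem, leave when the instantaneous gain rate g'(t) equals the habitat-wide average g(t)/(T + t).
g'(t) = 300·25/(t + 25)². Setting 300·25/(t+25)² = 300t/[(t+25)(49+t)] gives 25(49+t) = t(t+25), so t² = 25×49 = 1225.
t* = √1225 = 35 min.

35.0 min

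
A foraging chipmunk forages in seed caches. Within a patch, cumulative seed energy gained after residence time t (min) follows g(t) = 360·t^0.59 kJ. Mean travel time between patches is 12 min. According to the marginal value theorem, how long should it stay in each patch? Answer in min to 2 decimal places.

17.27 min

Maximise g(t)/(T+t): set derivative to zero → g'(t)(T+t) = g(t).
g'(t) = 0.59·360·t^-0.41. Setting 0.59·360·t^-0.41 = 360·t^0.59/(12+t) gives 0.59(12+t) = t, so 0.41·t = 0.59×12.
t* = 0.59×12/0.41 = 17.27 min.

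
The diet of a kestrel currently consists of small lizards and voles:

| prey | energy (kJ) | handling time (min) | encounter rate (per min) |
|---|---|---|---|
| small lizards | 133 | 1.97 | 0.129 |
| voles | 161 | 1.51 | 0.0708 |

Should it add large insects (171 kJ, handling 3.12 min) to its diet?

Current rate: (0.129×133 + 0.0708×161)/(1 + 0.129×1.97 + 0.0708×1.51) = 20.98 kJ/min.
large insects: E/h = 171/3.12 = 54.81 kJ/min.
Since 54.81 > R, including large insects increases the long-run rate.

Yes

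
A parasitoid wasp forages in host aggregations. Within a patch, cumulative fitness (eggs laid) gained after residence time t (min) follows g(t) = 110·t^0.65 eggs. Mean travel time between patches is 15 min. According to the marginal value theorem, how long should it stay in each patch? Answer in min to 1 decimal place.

27.9 min

By the marginal value theorem, leave when the instantaneous gain rate g'(t) equals the habitat-wide average g(t)/(T + t).
g'(t) = 0.65·110·t^-0.35. Setting 0.65·110·t^-0.35 = 110·t^0.65/(15+t) gives 0.65(15+t) = t, so 0.35·t = 0.65×15.
t* = 0.65×15/0.35 = 27.86 min.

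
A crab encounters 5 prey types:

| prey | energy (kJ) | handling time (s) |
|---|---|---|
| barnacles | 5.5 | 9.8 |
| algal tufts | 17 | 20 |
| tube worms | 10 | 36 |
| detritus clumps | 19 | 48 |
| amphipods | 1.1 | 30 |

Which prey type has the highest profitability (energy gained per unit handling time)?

algal tufts

Profitability E/h (kJ/s): barnacles = 5.5/9.8 = 0.561, algal tufts = 17/20 = 0.85, tube worms = 10/36 = 0.278, detritus clumps = 19/48 = 0.396, amphipods = 1.1/30 = 0.0367.
Ranked: algal tufts > barnacles > detritus clumps > tube worms > amphipods.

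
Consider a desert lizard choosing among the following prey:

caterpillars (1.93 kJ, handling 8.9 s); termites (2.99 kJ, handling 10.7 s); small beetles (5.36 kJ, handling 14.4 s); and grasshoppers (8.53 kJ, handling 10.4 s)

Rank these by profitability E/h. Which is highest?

grasshoppers

In descending order of E/h:
grasshoppers: 8.53/10.4 = 0.82 kJ/s
small beetles: 5.36/14.4 = 0.372 kJ/s
termites: 2.99/10.7 = 0.279 kJ/s
caterpillars: 1.93/8.9 = 0.217 kJ/s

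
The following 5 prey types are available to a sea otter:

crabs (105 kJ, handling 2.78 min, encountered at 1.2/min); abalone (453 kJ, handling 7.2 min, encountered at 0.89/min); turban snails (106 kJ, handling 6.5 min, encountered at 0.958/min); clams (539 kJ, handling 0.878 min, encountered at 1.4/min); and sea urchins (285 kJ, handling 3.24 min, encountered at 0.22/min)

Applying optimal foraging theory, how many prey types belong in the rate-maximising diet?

Rank by E/h (kJ/min): clams 614, sea urchins 88, abalone 62.9, crabs 37.8, turban snails 16.3. Include each in turn until the next type's E/h falls below the running intake rate.
Rate on top 1: 338.5. sea urchins: 88 < 338.5 → exclude; stop.
Optimal diet: clams — 1 of 5 types.

1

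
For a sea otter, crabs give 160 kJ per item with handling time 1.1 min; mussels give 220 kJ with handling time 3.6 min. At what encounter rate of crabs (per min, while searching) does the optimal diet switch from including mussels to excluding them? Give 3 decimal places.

At the threshold, the rate on crabs alone equals the profitability of mussels: λ·160/(1 + λ·1.1) = 220/3.6 = 61.11.
Rearranging, λ(160 − 61.11×1.1) = 61.11, so λ = 61.11/92.78 = 0.6587 per min.

0.659 per min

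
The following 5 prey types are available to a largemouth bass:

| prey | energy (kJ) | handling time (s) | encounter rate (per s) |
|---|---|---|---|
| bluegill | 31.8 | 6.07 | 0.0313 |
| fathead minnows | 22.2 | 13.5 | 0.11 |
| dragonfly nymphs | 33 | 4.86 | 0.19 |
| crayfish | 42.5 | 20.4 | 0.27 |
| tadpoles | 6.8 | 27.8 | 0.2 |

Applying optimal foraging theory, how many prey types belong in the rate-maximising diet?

2

Profitabilities (E/h, kJ/s): dragonfly nymphs 6.79, bluegill 5.24, crayfish 2.08, fathead minnows 1.64, tadpoles 0.245. Add prey in this order while the next type's profitability exceeds the intake rate on those already taken.
Rate on top 1: 3.26. bluegill: 5.24 > 3.26 → include.
Rate on top 2: 3.438. crayfish: 2.08 < 3.438 → exclude; stop.
Optimal diet: dragonfly nymphs, bluegill — 2 of 5 types.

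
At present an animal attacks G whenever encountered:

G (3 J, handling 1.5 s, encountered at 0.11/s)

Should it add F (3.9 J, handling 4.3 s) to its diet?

Yes

Current rate: (0.11×3)/(1 + 0.11×1.5) = 0.2833 J/s.
Profitability of F: 3.9/4.3 = 0.907 J/s.
Since 0.907 > R, including F increases the long-run rate.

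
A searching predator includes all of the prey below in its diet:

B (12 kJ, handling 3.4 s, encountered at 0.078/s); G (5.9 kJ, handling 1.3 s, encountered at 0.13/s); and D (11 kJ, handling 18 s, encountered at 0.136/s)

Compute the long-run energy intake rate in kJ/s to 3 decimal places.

0.824 kJ/s

Energy encountered per unit search time: 0.078×12 + 0.13×5.9 + 0.136×11 = 3.199 kJ/s.
Handling time per unit search time: 0.078×3.4 + 0.13×1.3 + 0.136×18 = 2.882.
Rate = 3.199/(1 + 2.882) = 0.824 kJ/s.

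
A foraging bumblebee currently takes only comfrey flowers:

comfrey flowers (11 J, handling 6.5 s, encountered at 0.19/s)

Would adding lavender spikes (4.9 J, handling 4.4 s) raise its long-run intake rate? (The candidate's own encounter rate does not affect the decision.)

Yes

Current rate: (0.19×11)/(1 + 0.19×6.5) = 0.9351 J/s.
Profitability of lavender spikes: 4.9/4.4 = 1.114 J/s.
1.114 > 0.9351, so adding lavender spikes raises the average — include it.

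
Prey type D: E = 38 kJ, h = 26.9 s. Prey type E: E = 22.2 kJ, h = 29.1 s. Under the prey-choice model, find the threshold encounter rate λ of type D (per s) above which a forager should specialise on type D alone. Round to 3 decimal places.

The zero-one rule: include type E iff E₂/h₂ > λE₁/(1+λh₁). Equality gives the switch point.
λE₁h₂ = E₂ + λE₂h₁ ⇒ λ = E₂/(E₁h₂ − E₂h₁) = 22.2/(1106 − 597.2) = 0.04365 per s.

0.044 per s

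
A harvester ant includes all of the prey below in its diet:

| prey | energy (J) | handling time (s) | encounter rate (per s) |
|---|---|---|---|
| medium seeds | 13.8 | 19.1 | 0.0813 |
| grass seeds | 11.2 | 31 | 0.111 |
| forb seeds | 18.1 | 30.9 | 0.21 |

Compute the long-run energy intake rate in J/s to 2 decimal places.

Energy encountered per unit search time: 0.0813×13.8 + 0.111×11.2 + 0.21×18.1 = 6.166 J/s.
Handling time per unit search time: 0.0813×19.1 + 0.111×31 + 0.21×30.9 = 11.48.
Rate = 6.166/(1 + 11.48) = 0.494 J/s.

0.49 J/s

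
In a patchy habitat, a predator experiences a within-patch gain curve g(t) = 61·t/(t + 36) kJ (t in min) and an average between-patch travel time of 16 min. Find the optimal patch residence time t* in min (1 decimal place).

Optimal t* satisfies g'(t*) = g(t*)/(T + t*).
g'(t) = 61·36/(t + 36)². Setting 61·36/(t+36)² = 61t/[(t+36)(16+t)] gives 36(16+t) = t(t+36), so t² = 36×16 = 576.
t* = √576 = 24 min.

24.0 min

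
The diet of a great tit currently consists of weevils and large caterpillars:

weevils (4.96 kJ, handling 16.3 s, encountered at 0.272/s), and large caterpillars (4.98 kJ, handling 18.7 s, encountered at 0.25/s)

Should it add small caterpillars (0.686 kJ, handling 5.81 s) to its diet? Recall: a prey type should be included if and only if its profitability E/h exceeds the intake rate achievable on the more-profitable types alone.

No

Current rate: (0.272×4.96 + 0.25×4.98)/(1 + 0.272×16.3 + 0.25×18.7) = 0.2566 kJ/s.
small caterpillars: E/h = 0.686/5.81 = 0.1181 kJ/s.
0.1181 < 0.2566, so adding small caterpillars would lower the average — exclude it.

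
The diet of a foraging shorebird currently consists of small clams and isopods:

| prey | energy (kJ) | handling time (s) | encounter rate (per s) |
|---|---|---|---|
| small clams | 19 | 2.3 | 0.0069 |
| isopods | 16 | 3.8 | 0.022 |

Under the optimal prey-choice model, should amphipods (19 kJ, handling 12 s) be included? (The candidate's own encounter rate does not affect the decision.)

Yes

Current rate: (0.0069×19 + 0.022×16)/(1 + 0.0069×2.3 + 0.022×3.8) = 0.4394 kJ/s.
amphipods: E/h = 19/12 = 1.583 kJ/s.
1.583 > 0.4394, so adding amphipods raises the average — include it.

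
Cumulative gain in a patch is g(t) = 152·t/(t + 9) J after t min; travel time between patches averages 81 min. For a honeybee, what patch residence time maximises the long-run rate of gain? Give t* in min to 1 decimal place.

Maximise g(t)/(T+t): set derivative to zero → g'(t)(T+t) = g(t).
g'(t) = 152·9/(t + 9)². Setting 152·9/(t+9)² = 152t/[(t+9)(81+t)] gives 9(81+t) = t(t+9), so t² = 9×81 = 729.
t* = √729 = 27 min.

27.0 min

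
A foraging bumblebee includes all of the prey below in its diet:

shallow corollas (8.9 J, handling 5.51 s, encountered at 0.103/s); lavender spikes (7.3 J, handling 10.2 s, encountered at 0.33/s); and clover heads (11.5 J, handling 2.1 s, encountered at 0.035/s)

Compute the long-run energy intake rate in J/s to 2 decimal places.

0.74 J/s

R = (0.103×8.9 + 0.33×7.3 + 0.035×11.5) / (1 + 0.103×5.51 + 0.33×10.2 + 0.035×2.1) = 3.728/5.007 = 0.7446 J/s.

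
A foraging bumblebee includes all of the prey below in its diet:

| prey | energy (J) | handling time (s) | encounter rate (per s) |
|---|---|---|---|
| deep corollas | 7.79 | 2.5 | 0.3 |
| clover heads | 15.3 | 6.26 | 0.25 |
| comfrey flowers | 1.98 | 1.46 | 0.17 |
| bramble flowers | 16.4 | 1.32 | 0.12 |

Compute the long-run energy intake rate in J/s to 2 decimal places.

R = (0.3×7.79 + 0.25×15.3 + 0.17×1.98 + 0.12×16.4) / (1 + 0.3×2.5 + 0.25×6.26 + 0.17×1.46 + 0.12×1.32) = 8.467/3.722 = 2.275 J/s.

2.27 J/s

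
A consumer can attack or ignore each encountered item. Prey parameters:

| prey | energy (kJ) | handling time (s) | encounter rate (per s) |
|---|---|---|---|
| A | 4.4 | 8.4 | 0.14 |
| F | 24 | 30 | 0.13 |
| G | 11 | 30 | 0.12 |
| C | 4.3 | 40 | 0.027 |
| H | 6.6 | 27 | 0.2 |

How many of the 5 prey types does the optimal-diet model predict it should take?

1

E/h in descending order: F 0.8, A 0.524, G 0.367, H 0.244, C 0.107 kJ/s. The optimal diet is the largest prefix of this list for which every included type satisfies E_i/h_i > R on the types above it.
Rate on top 1: 0.6367. A: 0.524 < 0.6367 → exclude; stop.
Optimal diet: F — 1 of 5 types.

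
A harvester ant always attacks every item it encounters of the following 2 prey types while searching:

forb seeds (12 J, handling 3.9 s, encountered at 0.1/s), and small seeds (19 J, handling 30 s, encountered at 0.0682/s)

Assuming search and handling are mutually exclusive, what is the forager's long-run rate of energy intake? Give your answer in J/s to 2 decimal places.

0.73 J/s

Energy encountered per unit search time: 0.1×12 + 0.0682×19 = 2.496 J/s.
Handling time per unit search time: 0.1×3.9 + 0.0682×30 = 2.436.
Rate = 2.496/(1 + 2.436) = 0.7264 J/s.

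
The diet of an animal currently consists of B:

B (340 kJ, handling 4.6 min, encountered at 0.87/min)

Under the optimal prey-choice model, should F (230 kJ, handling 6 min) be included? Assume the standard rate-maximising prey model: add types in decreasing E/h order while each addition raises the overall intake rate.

On B alone, R = ΣλE/(1+Σλh) = 295.8/5.002 = 59.14 kJ/min.
Profitability of F: 230/6 = 38.33 kJ/min.
38.33 < 59.14, so adding F would lower the average — exclude it.

No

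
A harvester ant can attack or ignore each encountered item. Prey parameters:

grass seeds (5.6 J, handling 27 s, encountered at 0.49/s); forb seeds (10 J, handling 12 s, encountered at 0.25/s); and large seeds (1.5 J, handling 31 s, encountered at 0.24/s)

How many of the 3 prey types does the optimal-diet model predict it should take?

1

E/h in descending order: forb seeds 0.833, grass seeds 0.207, large seeds 0.0484 J/s. The optimal diet is the largest prefix of this list for which every included type satisfies E_i/h_i > R on the types above it.
Rate on top 1: 0.625. grass seeds: 0.207 < 0.625 → exclude; stop.
Optimal diet: forb seeds — 1 of 3 types.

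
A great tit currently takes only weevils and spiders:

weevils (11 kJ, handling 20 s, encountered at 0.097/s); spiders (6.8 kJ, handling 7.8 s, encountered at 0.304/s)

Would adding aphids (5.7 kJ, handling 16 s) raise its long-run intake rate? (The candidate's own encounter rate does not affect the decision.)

Intake rate on the current diet: R = (0.097×11 + 0.304×6.8) / (1 + 0.097×20 + 0.304×7.8) = 3.134/5.311 = 0.5901 kJ/s.
aphids: E/h = 5.7/16 = 0.3563 kJ/s.
0.3563 < 0.5901, so adding aphids would lower the average — exclude it.

No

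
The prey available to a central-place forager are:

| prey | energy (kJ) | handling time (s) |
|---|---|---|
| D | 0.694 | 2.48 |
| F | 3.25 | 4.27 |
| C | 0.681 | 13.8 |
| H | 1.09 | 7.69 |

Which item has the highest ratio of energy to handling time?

F

Profitability E/h (kJ/s): D = 0.694/2.48 = 0.28, F = 3.25/4.27 = 0.761, C = 0.681/13.8 = 0.0493, H = 1.09/7.69 = 0.142.
Ranked: F > D > H > C.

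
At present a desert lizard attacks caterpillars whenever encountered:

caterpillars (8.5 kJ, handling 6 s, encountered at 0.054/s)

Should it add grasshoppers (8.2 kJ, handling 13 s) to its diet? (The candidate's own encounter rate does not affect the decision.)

Yes

On caterpillars alone, R = ΣλE/(1+Σλh) = 0.459/1.324 = 0.3467 kJ/s.
grasshoppers: E/h = 8.2/13 = 0.6308 kJ/s.
0.6308 > 0.3467, so adding grasshoppers raises the average — include it.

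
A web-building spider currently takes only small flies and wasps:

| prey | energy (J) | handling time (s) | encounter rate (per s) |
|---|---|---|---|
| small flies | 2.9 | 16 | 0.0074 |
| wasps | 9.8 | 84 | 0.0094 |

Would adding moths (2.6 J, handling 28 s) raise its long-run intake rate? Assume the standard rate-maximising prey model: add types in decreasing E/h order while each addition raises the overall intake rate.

On small flies and wasps alone, R = ΣλE/(1+Σλh) = 0.1136/1.908 = 0.05953 J/s.
Profitability of moths: 2.6/28 = 0.09286 J/s.
0.09286 > 0.05953, so adding moths raises the average — include it.

Yes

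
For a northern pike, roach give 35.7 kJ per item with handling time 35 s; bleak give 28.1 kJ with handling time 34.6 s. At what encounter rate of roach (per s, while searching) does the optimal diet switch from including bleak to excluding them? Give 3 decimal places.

0.112 per s

The zero-one rule: include bleak iff E₂/h₂ > λE₁/(1+λh₁). Equality gives the switch point.
λE₁h₂ = E₂ + λE₂h₁ ⇒ λ = E₂/(E₁h₂ − E₂h₁) = 28.1/(1235 − 983.5) = 0.1116 per s.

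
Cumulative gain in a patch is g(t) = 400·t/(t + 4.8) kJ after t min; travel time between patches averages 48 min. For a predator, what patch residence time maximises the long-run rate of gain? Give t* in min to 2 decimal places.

Maximise g(t)/(T+t): set derivative to zero → g'(t)(T+t) = g(t).
g'(t) = 400·4.8/(t + 4.8)². Setting 400·4.8/(t+4.8)² = 400t/[(t+4.8)(48+t)] gives 4.8(48+t) = t(t+4.8), so t² = 4.8×48 = 230.4.
t* = √230.4 = 15.18 min.

15.18 min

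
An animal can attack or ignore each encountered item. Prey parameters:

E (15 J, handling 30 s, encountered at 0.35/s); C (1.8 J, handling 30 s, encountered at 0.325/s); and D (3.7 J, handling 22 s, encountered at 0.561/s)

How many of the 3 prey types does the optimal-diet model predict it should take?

Profitabilities (E/h, J/s): E 0.5, D 0.168, C 0.06. Add prey in this order while the next type's profitability exceeds the intake rate on those already taken.
Rate on top 1: 0.4565. D: 0.168 < 0.4565 → exclude; stop.
Optimal diet: E — 1 of 3 types.

1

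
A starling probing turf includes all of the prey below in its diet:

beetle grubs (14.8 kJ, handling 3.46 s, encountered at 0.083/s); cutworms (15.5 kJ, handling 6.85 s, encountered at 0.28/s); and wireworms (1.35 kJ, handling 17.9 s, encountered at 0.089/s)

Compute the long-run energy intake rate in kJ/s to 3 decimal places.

1.186 kJ/s

R = (0.083×14.8 + 0.28×15.5 + 0.089×1.35) / (1 + 0.083×3.46 + 0.28×6.85 + 0.089×17.9) = 5.689/4.798 = 1.186 kJ/s.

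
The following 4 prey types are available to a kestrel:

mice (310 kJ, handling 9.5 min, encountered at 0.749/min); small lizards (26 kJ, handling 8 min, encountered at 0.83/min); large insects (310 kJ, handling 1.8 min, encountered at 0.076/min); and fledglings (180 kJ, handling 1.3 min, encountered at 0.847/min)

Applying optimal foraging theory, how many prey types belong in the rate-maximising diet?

E/h in descending order: large insects 172, fledglings 138, mice 32.6, small lizards 3.25 kJ/min. The optimal diet is the largest prefix of this list for which every included type satisfies E_i/h_i > R on the types above it.
Rate on top 1: 20.72. fledglings: 138 > 20.72 → include.
Rate on top 2: 78.65. mice: 32.6 < 78.65 → exclude; stop.
Optimal diet: large insects, fledglings — 2 of 4 types.

2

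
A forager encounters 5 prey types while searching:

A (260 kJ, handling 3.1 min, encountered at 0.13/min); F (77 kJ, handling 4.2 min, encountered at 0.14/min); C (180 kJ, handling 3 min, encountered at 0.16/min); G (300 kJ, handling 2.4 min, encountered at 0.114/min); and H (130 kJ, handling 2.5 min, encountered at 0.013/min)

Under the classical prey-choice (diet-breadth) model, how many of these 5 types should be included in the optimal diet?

Rank by E/h (kJ/min): G 125, A 83.9, C 60, H 52, F 18.3. Include each in turn until the next type's E/h falls below the running intake rate.
Rate on top 1: 26.85. A: 83.9 > 26.85 → include.
Rate on top 2: 40.56. C: 60 > 40.56 → include.
Rate on top 3: 44.89. H: 52 > 44.89 → include.
Rate on top 4: 44.99. F: 18.3 < 44.99 → exclude; stop.
Optimal diet: G, A, C, H — 4 of 5 types.

4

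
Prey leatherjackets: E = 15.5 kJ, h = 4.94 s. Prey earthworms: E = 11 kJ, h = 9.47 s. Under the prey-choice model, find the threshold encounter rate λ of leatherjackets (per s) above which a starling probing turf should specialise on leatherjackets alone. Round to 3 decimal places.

0.119 per s

Drop earthworms once their profitability E₂/h₂ falls below the rate achievable on leatherjackets alone: E₂/h₂ = λE₁/(1 + λh₁).
Solve for λ: λE₁h₂ = E₂(1 + λh₁) → λ(E₁h₂ − E₂h₁) = E₂ → λ = E₂/(E₁h₂ − E₂h₁).
λ = 11/(15.5×9.47 − 11×4.94) = 11/92.44 = 0.119 per s.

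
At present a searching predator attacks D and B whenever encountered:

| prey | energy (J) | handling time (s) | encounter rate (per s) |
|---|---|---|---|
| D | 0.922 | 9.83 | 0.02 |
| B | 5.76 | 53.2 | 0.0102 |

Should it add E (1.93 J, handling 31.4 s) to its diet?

Yes

On D and B alone, R = ΣλE/(1+Σλh) = 0.07719/1.739 = 0.04438 J/s.
Profitability of E: 1.93/31.4 = 0.06146 J/s.
0.06146 > 0.04438, so adding E raises the average — include it.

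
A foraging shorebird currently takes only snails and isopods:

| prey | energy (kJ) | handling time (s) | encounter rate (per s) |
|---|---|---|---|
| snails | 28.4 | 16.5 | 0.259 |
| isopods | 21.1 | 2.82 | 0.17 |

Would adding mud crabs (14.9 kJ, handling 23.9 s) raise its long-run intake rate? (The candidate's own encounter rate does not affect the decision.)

No

On snails and isopods alone, R = ΣλE/(1+Σλh) = 10.94/5.753 = 1.902 kJ/s.
Profitability of mud crabs: 14.9/23.9 = 0.6234 kJ/s.
0.6234 < 1.902, so adding mud crabs would lower the average — exclude it.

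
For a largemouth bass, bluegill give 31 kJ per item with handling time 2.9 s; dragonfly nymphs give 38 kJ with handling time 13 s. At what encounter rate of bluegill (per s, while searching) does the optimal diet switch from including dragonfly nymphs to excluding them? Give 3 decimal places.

The zero-one rule: include dragonfly nymphs iff E₂/h₂ > λE₁/(1+λh₁). Equality gives the switch point.
λE₁h₂ = E₂ + λE₂h₁ ⇒ λ = E₂/(E₁h₂ − E₂h₁) = 38/(403 − 110.2) = 0.1298 per s.

0.130 per s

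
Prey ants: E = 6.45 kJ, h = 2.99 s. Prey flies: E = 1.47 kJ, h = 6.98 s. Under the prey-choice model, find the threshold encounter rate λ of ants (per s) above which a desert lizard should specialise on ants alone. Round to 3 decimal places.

At the threshold, the rate on ants alone equals the profitability of flies: λ·6.45/(1 + λ·2.99) = 1.47/6.98 = 0.2106.
Rearranging, λ(6.45 − 0.2106×2.99) = 0.2106, so λ = 0.2106/5.82 = 0.03618 per s.

0.036 per s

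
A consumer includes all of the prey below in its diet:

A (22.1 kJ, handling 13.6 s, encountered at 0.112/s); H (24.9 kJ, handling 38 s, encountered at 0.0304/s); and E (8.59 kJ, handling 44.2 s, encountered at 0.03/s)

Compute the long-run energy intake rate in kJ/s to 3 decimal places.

R = (0.112×22.1 + 0.0304×24.9 + 0.03×8.59) / (1 + 0.112×13.6 + 0.0304×38 + 0.03×44.2) = 3.49/5.004 = 0.6974 kJ/s.

0.697 kJ/s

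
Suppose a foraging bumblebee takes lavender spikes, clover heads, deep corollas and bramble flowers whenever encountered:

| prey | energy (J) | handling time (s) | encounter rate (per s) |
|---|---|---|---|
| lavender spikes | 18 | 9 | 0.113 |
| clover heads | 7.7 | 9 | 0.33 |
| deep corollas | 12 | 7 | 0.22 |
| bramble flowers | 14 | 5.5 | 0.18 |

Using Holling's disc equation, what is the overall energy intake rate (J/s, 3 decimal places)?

1.295 J/s

R = (0.113×18 + 0.33×7.7 + 0.22×12 + 0.18×14) / (1 + 0.113×9 + 0.33×9 + 0.22×7 + 0.18×5.5) = 9.735/7.517 = 1.295 J/s.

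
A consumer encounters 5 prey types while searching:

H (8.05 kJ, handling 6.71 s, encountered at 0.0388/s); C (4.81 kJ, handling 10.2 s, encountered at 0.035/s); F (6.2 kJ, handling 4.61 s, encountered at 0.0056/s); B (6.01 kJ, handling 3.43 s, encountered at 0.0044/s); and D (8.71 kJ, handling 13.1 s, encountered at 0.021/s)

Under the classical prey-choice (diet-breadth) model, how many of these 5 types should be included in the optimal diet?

Rank by E/h (kJ/s): B 1.75, F 1.34, H 1.2, D 0.665, C 0.472. Include each in turn until the next type's E/h falls below the running intake rate.
Rate on top 1: 0.02605. F: 1.34 > 0.02605 → include.
Rate on top 2: 0.05876. H: 1.2 > 0.05876 → include.
Rate on top 3: 0.287. D: 0.665 > 0.287 → include.
Rate on top 4: 0.353. C: 0.472 > 0.353 → include.
Optimal diet: B, F, H, D, C — 5 of 5 types.

5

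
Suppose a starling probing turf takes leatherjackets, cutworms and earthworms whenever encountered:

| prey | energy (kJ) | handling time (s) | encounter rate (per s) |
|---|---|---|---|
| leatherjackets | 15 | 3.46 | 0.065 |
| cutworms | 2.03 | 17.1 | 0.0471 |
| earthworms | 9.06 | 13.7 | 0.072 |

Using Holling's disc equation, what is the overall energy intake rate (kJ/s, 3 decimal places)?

0.571 kJ/s

R = (0.065×15 + 0.0471×2.03 + 0.072×9.06) / (1 + 0.065×3.46 + 0.0471×17.1 + 0.072×13.7) = 1.723/3.017 = 0.5711 kJ/s.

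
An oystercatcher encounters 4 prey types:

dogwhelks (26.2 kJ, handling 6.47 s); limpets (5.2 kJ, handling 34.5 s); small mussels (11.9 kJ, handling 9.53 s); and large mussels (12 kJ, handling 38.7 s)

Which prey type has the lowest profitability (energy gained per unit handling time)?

Profitability E/h (kJ/s): dogwhelks = 26.2/6.47 = 4.05, limpets = 5.2/34.5 = 0.151, small mussels = 11.9/9.53 = 1.25, large mussels = 12/38.7 = 0.31.
Ranked: dogwhelks > small mussels > large mussels > limpets.

limpets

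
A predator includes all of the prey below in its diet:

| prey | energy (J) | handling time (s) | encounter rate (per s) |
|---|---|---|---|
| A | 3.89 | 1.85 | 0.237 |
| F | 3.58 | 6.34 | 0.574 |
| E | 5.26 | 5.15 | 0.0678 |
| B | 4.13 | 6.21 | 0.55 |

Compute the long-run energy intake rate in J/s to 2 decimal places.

R = Σλ_iE_i / (1 + Σλ_ih_i)
Numerator: 0.237×3.89 + 0.574×3.58 + 0.0678×5.26 + 0.55×4.13 = 5.605
Denominator: 1 + 0.237×1.85 + 0.574×6.34 + 0.0678×5.15 + 0.55×6.21 = 8.842
R = 5.605/8.842 = 0.6339 J/s

0.63 J/s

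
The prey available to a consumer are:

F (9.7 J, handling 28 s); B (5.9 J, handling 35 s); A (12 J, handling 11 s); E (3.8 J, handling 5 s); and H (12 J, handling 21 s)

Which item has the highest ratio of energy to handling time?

A

Profitability E/h (J/s): F = 9.7/28 = 0.346, B = 5.9/35 = 0.169, A = 12/11 = 1.09, E = 3.8/5 = 0.76, H = 12/21 = 0.571.
Ranked: A > E > H > F > B.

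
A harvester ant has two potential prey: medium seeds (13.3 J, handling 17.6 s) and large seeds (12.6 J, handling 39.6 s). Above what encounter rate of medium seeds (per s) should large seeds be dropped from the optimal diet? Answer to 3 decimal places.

0.041 per s

The zero-one rule: include large seeds iff E₂/h₂ > λE₁/(1+λh₁). Equality gives the switch point.
λE₁h₂ = E₂ + λE₂h₁ ⇒ λ = E₂/(E₁h₂ − E₂h₁) = 12.6/(526.7 − 221.8) = 0.04132 per s.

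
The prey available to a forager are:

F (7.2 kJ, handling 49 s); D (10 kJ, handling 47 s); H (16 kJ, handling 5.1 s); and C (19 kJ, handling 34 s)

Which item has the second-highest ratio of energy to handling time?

C

In descending order of E/h:
H: 16/5.1 = 3.14 kJ/s
C: 19/34 = 0.559 kJ/s
D: 10/47 = 0.213 kJ/s
F: 7.2/49 = 0.147 kJ/s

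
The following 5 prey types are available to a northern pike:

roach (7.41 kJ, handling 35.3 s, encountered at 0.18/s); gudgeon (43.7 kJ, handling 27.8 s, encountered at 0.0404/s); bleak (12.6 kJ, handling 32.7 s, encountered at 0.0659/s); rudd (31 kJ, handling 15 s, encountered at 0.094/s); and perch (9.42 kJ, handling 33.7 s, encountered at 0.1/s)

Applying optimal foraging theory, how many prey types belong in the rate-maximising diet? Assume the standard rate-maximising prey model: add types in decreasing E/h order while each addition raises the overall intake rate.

Rank by E/h (kJ/s): rudd 2.07, gudgeon 1.57, bleak 0.385, perch 0.28, roach 0.21. Include each in turn until the next type's E/h falls below the running intake rate.
Rate on top 1: 1.209. gudgeon: 1.57 > 1.209 → include.
Rate on top 2: 1.324. bleak: 0.385 < 1.324 → exclude; stop.
Optimal diet: rudd, gudgeon — 2 of 5 types.

2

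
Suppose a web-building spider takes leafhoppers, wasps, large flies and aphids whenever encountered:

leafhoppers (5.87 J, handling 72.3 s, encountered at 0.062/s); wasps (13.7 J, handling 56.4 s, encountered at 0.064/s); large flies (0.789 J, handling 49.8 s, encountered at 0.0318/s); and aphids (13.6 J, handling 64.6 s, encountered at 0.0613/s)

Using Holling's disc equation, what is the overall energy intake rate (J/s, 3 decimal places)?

Energy encountered per unit search time: 0.062×5.87 + 0.064×13.7 + 0.0318×0.789 + 0.0613×13.6 = 2.1 J/s.
Handling time per unit search time: 0.062×72.3 + 0.064×56.4 + 0.0318×49.8 + 0.0613×64.6 = 13.64.
Rate = 2.1/(1 + 13.64) = 0.1435 J/s.

0.143 J/s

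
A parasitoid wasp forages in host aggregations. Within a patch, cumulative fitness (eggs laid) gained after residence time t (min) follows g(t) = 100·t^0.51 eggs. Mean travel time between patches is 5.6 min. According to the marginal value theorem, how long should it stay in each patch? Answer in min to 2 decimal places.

Maximise g(t)/(T+t): set derivative to zero → g'(t)(T+t) = g(t).
g'(t) = 0.51·100·t^-0.49. Setting 0.51·100·t^-0.49 = 100·t^0.51/(5.6+t) gives 0.51(5.6+t) = t, so 0.49·t = 0.51×5.6.
t* = 0.51×5.6/0.49 = 5.829 min.

5.83 min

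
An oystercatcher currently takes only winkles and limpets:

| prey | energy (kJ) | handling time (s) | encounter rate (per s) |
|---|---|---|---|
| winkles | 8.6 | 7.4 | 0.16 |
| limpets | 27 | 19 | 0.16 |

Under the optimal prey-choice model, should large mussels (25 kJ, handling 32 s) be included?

Current rate: (0.16×8.6 + 0.16×27)/(1 + 0.16×7.4 + 0.16×19) = 1.09 kJ/s.
Profitability of large mussels: 25/32 = 0.7812 kJ/s.
Since 0.7812 < R, time spent handling large mussels is better spent searching.

No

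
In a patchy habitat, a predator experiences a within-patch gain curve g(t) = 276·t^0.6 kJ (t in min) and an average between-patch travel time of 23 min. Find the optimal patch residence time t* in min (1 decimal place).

34.5 min

By the marginal value theorem, leave when the instantaneous gain rate g'(t) equals the habitat-wide average g(t)/(T + t).
g'(t) = 0.6·276·t^-0.4. Setting 0.6·276·t^-0.4 = 276·t^0.6/(23+t) gives 0.6(23+t) = t, so 0.40·t = 0.6×23.
t* = 0.6×23/0.40 = 34.5 min.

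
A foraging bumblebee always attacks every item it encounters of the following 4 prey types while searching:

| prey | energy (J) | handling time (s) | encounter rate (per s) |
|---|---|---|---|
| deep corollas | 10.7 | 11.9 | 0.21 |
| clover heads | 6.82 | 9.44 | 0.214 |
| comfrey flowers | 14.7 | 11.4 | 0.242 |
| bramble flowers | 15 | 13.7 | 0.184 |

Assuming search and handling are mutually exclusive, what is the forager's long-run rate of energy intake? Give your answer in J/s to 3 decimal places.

R = Σλ_iE_i / (1 + Σλ_ih_i)
Numerator: 0.21×10.7 + 0.214×6.82 + 0.242×14.7 + 0.184×15 = 10.02
Denominator: 1 + 0.21×11.9 + 0.214×9.44 + 0.242×11.4 + 0.184×13.7 = 10.8
R = 10.02/10.8 = 0.9282 J/s

0.928 J/s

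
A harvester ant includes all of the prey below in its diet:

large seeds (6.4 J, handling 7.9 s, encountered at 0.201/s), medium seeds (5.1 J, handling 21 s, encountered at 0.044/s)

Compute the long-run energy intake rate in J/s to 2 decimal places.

0.43 J/s

R = Σλ_iE_i / (1 + Σλ_ih_i)
Numerator: 0.201×6.4 + 0.044×5.1 = 1.511
Denominator: 1 + 0.201×7.9 + 0.044×21 = 3.512
R = 1.511/3.512 = 0.4302 J/s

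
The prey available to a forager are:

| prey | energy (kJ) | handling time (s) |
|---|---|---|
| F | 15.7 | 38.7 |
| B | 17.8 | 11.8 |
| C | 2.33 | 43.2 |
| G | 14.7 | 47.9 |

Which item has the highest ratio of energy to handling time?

In descending order of E/h:
B: 17.8/11.8 = 1.51 kJ/s
F: 15.7/38.7 = 0.406 kJ/s
G: 14.7/47.9 = 0.307 kJ/s
C: 2.33/43.2 = 0.0539 kJ/s

B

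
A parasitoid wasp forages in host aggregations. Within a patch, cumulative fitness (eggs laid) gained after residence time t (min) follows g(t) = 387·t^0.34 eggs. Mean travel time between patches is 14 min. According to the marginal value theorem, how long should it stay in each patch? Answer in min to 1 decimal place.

7.2 min

Optimal t* satisfies g'(t*) = g(t*)/(T + t*).
g'(t) = 0.34·387·t^-0.66. Setting 0.34·387·t^-0.66 = 387·t^0.34/(14+t) gives 0.34(14+t) = t, so 0.66·t = 0.34×14.
t* = 0.34×14/0.66 = 7.212 min.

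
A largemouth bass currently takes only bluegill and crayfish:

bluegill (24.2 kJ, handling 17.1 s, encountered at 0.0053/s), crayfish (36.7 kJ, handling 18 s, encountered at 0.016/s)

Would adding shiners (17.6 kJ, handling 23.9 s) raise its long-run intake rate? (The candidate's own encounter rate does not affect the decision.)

On bluegill and crayfish alone, R = ΣλE/(1+Σλh) = 0.7155/1.379 = 0.519 kJ/s.
Profitability of shiners: 17.6/23.9 = 0.7364 kJ/s.
Since 0.7364 > R, including shiners increases the long-run rate.

Yes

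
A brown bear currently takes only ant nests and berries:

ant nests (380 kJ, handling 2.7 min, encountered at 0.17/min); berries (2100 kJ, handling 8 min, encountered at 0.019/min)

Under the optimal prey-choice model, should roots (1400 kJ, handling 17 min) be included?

Yes

Intake rate on the current diet: R = (0.17×380 + 0.019×2100) / (1 + 0.17×2.7 + 0.019×8) = 104.5/1.611 = 64.87 kJ/min.
roots: E/h = 1400/17 = 82.35 kJ/min.
Since 82.35 > R, including roots increases the long-run rate.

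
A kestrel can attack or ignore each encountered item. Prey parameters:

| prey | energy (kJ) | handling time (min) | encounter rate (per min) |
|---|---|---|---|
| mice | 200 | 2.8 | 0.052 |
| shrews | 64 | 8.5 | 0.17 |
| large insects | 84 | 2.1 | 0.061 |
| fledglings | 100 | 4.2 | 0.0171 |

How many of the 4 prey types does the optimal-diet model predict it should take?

3

Rank by E/h (kJ/min): mice 71.4, large insects 40, fledglings 23.8, shrews 7.53. Include each in turn until the next type's E/h falls below the running intake rate.
Rate on top 1: 9.078. large insects: 40 > 9.078 → include.
Rate on top 2: 12.19. fledglings: 23.8 > 12.19 → include.
Rate on top 3: 12.81. shrews: 7.53 < 12.81 → exclude; stop.
Optimal diet: mice, large insects, fledglings — 3 of 4 types.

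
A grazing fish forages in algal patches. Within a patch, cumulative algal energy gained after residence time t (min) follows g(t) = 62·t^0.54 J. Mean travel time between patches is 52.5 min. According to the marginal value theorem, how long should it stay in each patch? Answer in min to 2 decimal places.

61.63 min

Maximise g(t)/(T+t): set derivative to zero → g'(t)(T+t) = g(t).
g'(t) = 0.54·62·t^-0.46. Setting 0.54·62·t^-0.46 = 62·t^0.54/(52.5+t) gives 0.54(52.5+t) = t, so 0.46·t = 0.54×52.5.
t* = 0.54×52.5/0.46 = 61.63 min.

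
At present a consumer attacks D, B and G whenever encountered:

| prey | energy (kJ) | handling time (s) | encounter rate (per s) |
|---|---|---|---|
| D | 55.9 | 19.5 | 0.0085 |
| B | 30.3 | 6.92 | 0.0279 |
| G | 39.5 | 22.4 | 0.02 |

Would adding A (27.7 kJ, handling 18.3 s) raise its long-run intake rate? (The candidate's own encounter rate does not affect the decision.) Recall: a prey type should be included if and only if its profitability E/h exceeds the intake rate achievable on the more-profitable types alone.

Yes

Intake rate on the current diet: R = (0.0085×55.9 + 0.0279×30.3 + 0.02×39.5) / (1 + 0.0085×19.5 + 0.0279×6.92 + 0.02×22.4) = 2.111/1.807 = 1.168 kJ/s.
Profitability of A: 27.7/18.3 = 1.514 kJ/s.
Since 1.514 > R, including A increases the long-run rate.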